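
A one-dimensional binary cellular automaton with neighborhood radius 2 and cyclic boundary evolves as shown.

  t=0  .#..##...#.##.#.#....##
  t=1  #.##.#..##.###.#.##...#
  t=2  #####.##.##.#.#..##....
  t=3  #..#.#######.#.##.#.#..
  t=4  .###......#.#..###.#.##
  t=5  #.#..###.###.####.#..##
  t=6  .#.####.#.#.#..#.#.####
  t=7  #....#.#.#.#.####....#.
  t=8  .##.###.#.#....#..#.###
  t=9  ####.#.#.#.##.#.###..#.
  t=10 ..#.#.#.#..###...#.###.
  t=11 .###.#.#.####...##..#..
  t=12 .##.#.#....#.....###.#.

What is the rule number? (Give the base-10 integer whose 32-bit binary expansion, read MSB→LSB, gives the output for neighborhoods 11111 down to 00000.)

1313699749

  #####|.  b31=0 t=2,i=2
  ####.|#  b30=1 t=2,i=3
  ###.#|.  b29=0 t=1,i=13
  ###..|.  b28=0 t=4,i=3
  ##.##|#  b27=1 t=1,i=1
  ##.#.|#  b26=1 t=0,i=0
  ##..#|#  b25=1 t=9,i=19
  ##...|.  b24=0 t=0,i=6
  #.###|.  b23=0 t=1,i=11
  #.##.|#  b22=1 t=0,i=11
  #.#.#|.  b21=0 t=0,i=14
  #.#..|.  b20=0 t=0,i=1
  #..##|#  b19=1 t=0,i=3
  #..#.|#  b18=1 t=3,i=2
  #...#|.  b17=0 t=0,i=7
  #....|#  b16=1 t=0,i=18
  .####|.  b15=0 t=2,i=1
  .###.|#  b14=1 t=1,i=12
  .##.#|#  b13=1 t=0,i=12
  .##..|#  b12=1 t=0,i=5
  .#.##|.  b11=0 t=0,i=10
  .#.#.|#  b10=1 t=0,i=15
  .#..#|#  b9=1 t=0,i=2
  .#...|#  b8=1 t=0,i=17
  ..###|#  b7=1 t=2,i=0
  ..##.|.  b6=0 t=0,i=4
  ..#.#|#  b5=1 t=0,i=9
  ..#..|.  b4=0 t=3,i=0
  ...##|.  b3=0 t=0,i=20
  ...#.|#  b2=1 t=0,i=8
  ....#|.  b1=0 t=0,i=19
  .....|#  b0=1 t=4,i=6
  bits 01001110010011010111011110100101 = 1313699749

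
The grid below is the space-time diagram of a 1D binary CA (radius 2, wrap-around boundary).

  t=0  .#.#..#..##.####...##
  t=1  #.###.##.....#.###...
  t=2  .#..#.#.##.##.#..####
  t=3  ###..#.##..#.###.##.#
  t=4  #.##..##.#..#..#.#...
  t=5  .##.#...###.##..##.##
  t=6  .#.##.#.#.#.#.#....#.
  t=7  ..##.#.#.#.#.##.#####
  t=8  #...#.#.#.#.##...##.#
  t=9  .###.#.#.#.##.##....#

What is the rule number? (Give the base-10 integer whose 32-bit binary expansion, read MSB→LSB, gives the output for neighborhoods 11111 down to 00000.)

  [31] ##### => #  t=7,i=18
  [30] ####. => .  t=0,i=14
  [29] ###.# => #  t=1,i=4
  [28] ###.. => #  t=0,i=15
  [27] ##.## => .  t=0,i=11
  [26] ##.#. => #  t=0,i=0
  [25] ##..# => #  t=3,i=3
  [24] ##... => #  t=0,i=16
  [23] #.### => .  t=0,i=12
  [22] #.##. => #  t=1,i=6
  [21] #.#.# => .  t=0,i=1
  [20] #.#.. => #  t=0,i=3
  [19] #..## => .  t=0,i=8
  [18] #..#. => .  t=0,i=5
  [17] #...# => #  t=0,i=17
  [16] #.... => #  t=1,i=9
  [15] .#### => #  t=0,i=13
  [14] .###. => .  t=1,i=3
  [13] .##.# => .  t=0,i=10
  [12] .##.. => .  t=1,i=7
  [11] .#.## => #  t=1,i=1
  [10] .#.#. => #  t=0,i=2
  [9] .#..# => #  t=0,i=4
  [8] .#... => .  t=4,i=18
  [7] ..### => #  t=2,i=17
  [6] ..##. => .  t=0,i=9
  [5] ..#.# => .  t=1,i=0
  [4] ..#.. => #  t=0,i=6
  [3] ...## => .  t=0,i=18
  [2] ...#. => #  t=1,i=12
  [1] ....# => #  t=1,i=11
  [0] ..... => .  t=1,i=10
  bits 10110111010100111000111010010110 = 3075706518

3075706518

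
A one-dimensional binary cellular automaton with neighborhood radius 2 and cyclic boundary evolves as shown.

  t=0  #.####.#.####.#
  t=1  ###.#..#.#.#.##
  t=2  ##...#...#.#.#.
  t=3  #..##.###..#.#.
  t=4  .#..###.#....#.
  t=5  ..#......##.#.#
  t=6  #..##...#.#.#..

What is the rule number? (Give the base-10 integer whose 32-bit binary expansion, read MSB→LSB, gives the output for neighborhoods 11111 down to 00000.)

3638764300

  #####|#  b31=1 t=1,i=0
  ####.|#  b30=1 t=0,i=4
  ###.#|.  b29=0 t=0,i=5
  ###..|#  b28=1 t=3,i=8
  ##.##|#  b27=1 t=0,i=1
  ##.#.|.  b26=0 t=0,i=6
  ##..#|.  b25=0 t=3,i=9
  ##...|.  b24=0 t=2,i=2
  #.###|#  b23=1 t=0,i=2
  #.##.|#  b22=1 t=0,i=14
  #.#.#|#  b21=1 t=0,i=7
  #.#..|.  b20=0 t=1,i=4
  #..##|.  b19=0 t=3,i=2
  #..#.|.  b18=0 t=1,i=6
  #...#|#  b17=1 t=2,i=3
  #....|#  b16=1 t=4,i=10
  .####|.  b15=0 t=0,i=3
  .###.|.  b14=0 t=3,i=7
  .##.#|#  b13=1 t=0,i=0
  .##..|.  b12=0 t=2,i=1
  .#.##|.  b11=0 t=0,i=8
  .#.#.|.  b10=0 t=1,i=8
  .#..#|#  b9=1 t=1,i=5
  .#...|#  b8=1 t=2,i=6
  ..###|.  b7=0 t=4,i=4
  ..##.|.  b6=0 t=3,i=3
  ..#.#|.  b5=0 t=1,i=7
  ..#..|.  b4=0 t=2,i=5
  ...##|#  b3=1 t=5,i=8
  ...#.|#  b2=1 t=2,i=4
  ....#|.  b1=0 t=4,i=11
  .....|.  b0=0 t=5,i=5
  bits 11011000111000110010001100001100 = 3638764300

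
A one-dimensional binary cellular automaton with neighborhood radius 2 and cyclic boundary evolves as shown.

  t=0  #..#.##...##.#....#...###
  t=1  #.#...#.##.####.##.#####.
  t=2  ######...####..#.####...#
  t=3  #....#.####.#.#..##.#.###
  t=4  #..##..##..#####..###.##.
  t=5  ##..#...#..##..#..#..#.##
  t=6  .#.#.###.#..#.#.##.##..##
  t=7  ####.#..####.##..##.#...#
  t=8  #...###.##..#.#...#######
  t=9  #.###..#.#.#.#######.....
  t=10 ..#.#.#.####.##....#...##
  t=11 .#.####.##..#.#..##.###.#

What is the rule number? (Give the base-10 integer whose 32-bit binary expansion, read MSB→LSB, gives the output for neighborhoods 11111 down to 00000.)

  #####|.  b31=0 t=1,i=21
  ####.|.  b30=0 t=0,i=24
  ###.#|.  b29=0 t=1,i=14
  ###..|#  b28=1 t=0,i=0
  ##.##|#  b27=1 t=1,i=10
  ##.#.|#  b26=1 t=0,i=12
  ##..#|.  b25=0 t=0,i=1
  ##...|.  b24=0 t=0,i=7
  #.###|#  b23=1 t=1,i=11
  #.##.|.  b22=0 t=0,i=5
  #.#.#|#  b21=1 t=1,i=0
  #.#..|#  b20=1 t=0,i=13
  #..##|.  b19=0 t=3,i=16
  #..#.|#  b18=1 t=0,i=2
  #...#|#  b17=1 t=0,i=8
  #....|.  b16=0 t=0,i=15
  .####|#  b15=1 t=0,i=23
  .###.|.  b14=0 t=4,i=19
  .##.#|#  b13=1 t=0,i=11
  .##..|#  b12=1 t=0,i=6
  .#.##|.  b11=0 t=0,i=4
  .#.#.|#  b10=1 t=1,i=1
  .#..#|#  b9=1 t=3,i=15
  .#...|#  b8=1 t=0,i=14
  ..###|#  b7=1 t=0,i=22
  ..##.|.  b6=0 t=0,i=10
  ..#.#|.  b5=0 t=0,i=3
  ..#..|.  b4=0 t=0,i=18
  ...##|#  b3=1 t=0,i=9
  ...#.|#  b2=1 t=0,i=17
  ....#|#  b1=1 t=0,i=16
  .....|.  b0=0 t=9,i=22
  bits 00011100101101101011011110001110 = 481736590

481736590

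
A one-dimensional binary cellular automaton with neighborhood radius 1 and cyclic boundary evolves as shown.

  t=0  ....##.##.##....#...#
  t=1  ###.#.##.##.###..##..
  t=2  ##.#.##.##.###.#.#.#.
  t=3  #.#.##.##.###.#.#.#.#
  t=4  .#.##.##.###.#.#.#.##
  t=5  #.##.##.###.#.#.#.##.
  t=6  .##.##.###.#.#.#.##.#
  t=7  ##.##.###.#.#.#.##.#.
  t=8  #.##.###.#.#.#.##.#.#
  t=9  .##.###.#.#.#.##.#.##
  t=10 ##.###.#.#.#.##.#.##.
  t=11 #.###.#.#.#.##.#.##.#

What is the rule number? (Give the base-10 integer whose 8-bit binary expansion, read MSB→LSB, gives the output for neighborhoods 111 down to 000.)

185

  [7] ### => #  t=1,i=1
  [6] ##. => .  t=0,i=5
  [5] #.# => #  t=0,i=6
  [4] #.. => #  t=0,i=0
  [3] .## => #  t=0,i=4
  [2] .#. => .  t=0,i=16
  [1] ..# => .  t=0,i=3
  [0] ... => #  t=0,i=1
  bits 10111001 = 185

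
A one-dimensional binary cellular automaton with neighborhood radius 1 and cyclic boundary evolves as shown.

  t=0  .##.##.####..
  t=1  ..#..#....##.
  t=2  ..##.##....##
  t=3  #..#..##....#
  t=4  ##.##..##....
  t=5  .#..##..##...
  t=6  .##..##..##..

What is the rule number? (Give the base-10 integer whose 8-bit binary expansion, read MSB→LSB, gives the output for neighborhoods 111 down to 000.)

  ### -> .   bit 7 = 0  t=0,i=8
  ##. -> #   bit 6 = 1  t=0,i=2
  #.# -> .   bit 5 = 0  t=0,i=3
  #.. -> #   bit 4 = 1  t=0,i=11
  .## -> .   bit 3 = 0  t=0,i=1
  .#. -> #   bit 2 = 1  t=1,i=2
  ..# -> .   bit 1 = 0  t=0,i=0
  ... -> .   bit 0 = 0  t=0,i=12
  bits 01010100 = 84

84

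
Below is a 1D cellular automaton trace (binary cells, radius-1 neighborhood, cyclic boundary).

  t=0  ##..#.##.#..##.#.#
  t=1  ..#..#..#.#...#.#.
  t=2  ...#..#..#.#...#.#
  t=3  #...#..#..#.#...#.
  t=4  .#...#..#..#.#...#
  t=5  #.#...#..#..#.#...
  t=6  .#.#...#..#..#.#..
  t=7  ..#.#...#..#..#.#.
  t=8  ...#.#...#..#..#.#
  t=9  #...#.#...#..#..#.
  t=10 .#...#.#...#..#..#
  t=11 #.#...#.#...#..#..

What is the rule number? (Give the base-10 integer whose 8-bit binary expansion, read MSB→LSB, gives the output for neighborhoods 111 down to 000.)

  [7] ### => .  t=0,i=0
  [6] ##. => .  t=0,i=1
  [5] #.# => #  t=0,i=5
  [4] #.. => #  t=0,i=2
  [3] .## => .  t=0,i=6
  [2] .#. => .  t=0,i=4
  [1] ..# => .  t=0,i=3
  [0] ... => .  t=1,i=0
  bits 00110000 = 48

48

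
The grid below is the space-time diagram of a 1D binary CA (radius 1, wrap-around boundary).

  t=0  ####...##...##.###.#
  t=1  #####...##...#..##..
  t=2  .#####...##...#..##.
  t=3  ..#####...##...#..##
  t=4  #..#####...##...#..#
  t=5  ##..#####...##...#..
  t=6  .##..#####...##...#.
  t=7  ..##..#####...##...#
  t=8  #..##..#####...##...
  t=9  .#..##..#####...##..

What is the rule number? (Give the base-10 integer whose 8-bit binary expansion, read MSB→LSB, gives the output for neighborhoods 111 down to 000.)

208

  [7] ### => #  t=0,i=0
  [6] ##. => #  t=0,i=3
  [5] #.# => .  t=0,i=14
  [4] #.. => #  t=0,i=4
  [3] .## => .  t=0,i=7
  [2] .#. => .  t=1,i=13
  [1] ..# => .  t=0,i=6
  [0] ... => .  t=0,i=5
  bits 11010000 = 208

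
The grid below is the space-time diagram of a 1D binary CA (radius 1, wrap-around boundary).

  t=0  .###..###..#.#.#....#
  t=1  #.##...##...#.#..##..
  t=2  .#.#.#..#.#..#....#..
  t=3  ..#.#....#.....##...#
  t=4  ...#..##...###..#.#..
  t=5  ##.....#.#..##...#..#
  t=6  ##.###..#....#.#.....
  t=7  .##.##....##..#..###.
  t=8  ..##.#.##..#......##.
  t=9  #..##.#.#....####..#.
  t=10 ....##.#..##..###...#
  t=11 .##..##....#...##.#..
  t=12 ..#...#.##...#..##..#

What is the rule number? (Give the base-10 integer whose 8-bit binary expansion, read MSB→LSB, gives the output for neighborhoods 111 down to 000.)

225

  ###|#  b7=1 t=0,i=2
  ##.|#  b6=1 t=0,i=3
  #.#|#  b5=1 t=0,i=0
  #..|.  b4=0 t=0,i=4
  .##|.  b3=0 t=0,i=1
  .#.|.  b2=0 t=0,i=11
  ..#|.  b1=0 t=0,i=5
  ...|#  b0=1 t=0,i=17
  bits 11100001 = 225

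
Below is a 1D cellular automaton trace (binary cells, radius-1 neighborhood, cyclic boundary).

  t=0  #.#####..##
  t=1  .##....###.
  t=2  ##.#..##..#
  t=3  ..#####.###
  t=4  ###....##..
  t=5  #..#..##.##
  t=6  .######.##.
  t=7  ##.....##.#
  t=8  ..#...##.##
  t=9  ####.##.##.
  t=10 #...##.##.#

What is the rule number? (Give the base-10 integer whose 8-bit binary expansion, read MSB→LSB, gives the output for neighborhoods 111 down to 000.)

62

  ###|.  b7=0 t=0,i=3
  ##.|.  b6=0 t=0,i=0
  #.#|#  b5=1 t=0,i=1
  #..|#  b4=1 t=0,i=7
  .##|#  b3=1 t=0,i=2
  .#.|#  b2=1 t=2,i=3
  ..#|#  b1=1 t=0,i=8
  ...|.  b0=0 t=1,i=4
  bits 00111110 = 62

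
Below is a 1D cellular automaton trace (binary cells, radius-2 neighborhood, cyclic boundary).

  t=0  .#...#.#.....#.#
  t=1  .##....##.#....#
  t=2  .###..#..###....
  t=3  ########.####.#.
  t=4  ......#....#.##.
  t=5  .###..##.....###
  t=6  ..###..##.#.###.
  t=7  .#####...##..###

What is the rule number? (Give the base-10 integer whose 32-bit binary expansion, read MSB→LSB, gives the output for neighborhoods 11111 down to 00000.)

1467241369

  #####|.  b31=0 t=3,i=2
  ####.|#  b30=1 t=3,i=6
  ###.#|.  b29=0 t=3,i=7
  ###..|#  b28=1 t=2,i=3
  ##.##|.  b27=0 t=3,i=8
  ##.#.|#  b26=1 t=1,i=9
  ##..#|#  b25=1 t=2,i=4
  ##...|#  b24=1 t=1,i=3
  #.###|.  b23=0 t=3,i=0
  #.##.|#  b22=1 t=1,i=1
  #.#.#|#  b21=1 t=0,i=15
  #.#..|#  b20=1 t=0,i=1
  #..##|.  b19=0 t=2,i=8
  #..#.|#  b18=1 t=2,i=5
  #...#|.  b17=0 t=0,i=3
  #....|.  b16=0 t=0,i=9
  .####|.  b15=0 t=3,i=1
  .###.|#  b14=1 t=2,i=2
  .##.#|.  b13=0 t=1,i=8
  .##..|#  b12=1 t=1,i=2
  .#.##|.  b11=0 t=1,i=0
  .#.#.|.  b10=0 t=0,i=0
  .#..#|#  b9=1 t=2,i=7
  .#...|#  b8=1 t=0,i=2
  ..###|#  b7=1 t=2,i=1
  ..##.|.  b6=0 t=1,i=7
  ..#.#|.  b5=0 t=0,i=5
  ..#..|#  b4=1 t=2,i=6
  ...##|#  b3=1 t=1,i=6
  ...#.|.  b2=0 t=0,i=4
  ....#|.  b1=0 t=0,i=11
  .....|#  b0=1 t=0,i=10
  bits 01010111011101000101001110011001 = 1467241369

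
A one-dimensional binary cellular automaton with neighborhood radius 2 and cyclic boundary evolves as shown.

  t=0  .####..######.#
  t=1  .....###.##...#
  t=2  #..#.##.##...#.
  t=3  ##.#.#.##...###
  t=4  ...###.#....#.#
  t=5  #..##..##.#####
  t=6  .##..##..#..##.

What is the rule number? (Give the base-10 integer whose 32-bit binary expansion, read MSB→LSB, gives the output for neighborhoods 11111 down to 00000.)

2323138470

  [31] ##### => #  t=0,i=9
  [30] ####. => .  t=0,i=3
  [29] ###.# => .  t=0,i=12
  [28] ###.. => .  t=0,i=4
  [27] ##.## => #  t=1,i=8
  [26] ##.#. => .  t=0,i=13
  [25] ##..# => #  t=0,i=5
  [24] ##... => .  t=1,i=11
  [23] #.### => .  t=0,i=1
  [22] #.##. => #  t=1,i=9
  [21] #.#.# => #  t=0,i=14
  [20] #.#.. => #  t=2,i=0
  [19] #..## => #  t=0,i=6
  [18] #..#. => .  t=2,i=2
  [17] #...# => .  t=1,i=12
  [16] #.... => .  t=1,i=1
  [15] .#### => .  t=0,i=2
  [14] .###. => #  t=1,i=6
  [13] .##.# => .  t=2,i=6
  [12] .##.. => .  t=1,i=10
  [11] .#.## => .  t=0,i=0
  [10] .#.#. => #  t=2,i=14
  [9] .#..# => #  t=2,i=1
  [8] .#... => #  t=1,i=0
  [7] ..### => #  t=0,i=7
  [6] ..##. => .  t=5,i=3
  [5] ..#.# => #  t=2,i=3
  [4] ..#.. => .  t=1,i=14
  [3] ...## => .  t=1,i=4
  [2] ...#. => #  t=1,i=13
  [1] ....# => #  t=1,i=3
  [0] ..... => .  t=1,i=2
  bits 10001010011110000100011110100110 = 2323138470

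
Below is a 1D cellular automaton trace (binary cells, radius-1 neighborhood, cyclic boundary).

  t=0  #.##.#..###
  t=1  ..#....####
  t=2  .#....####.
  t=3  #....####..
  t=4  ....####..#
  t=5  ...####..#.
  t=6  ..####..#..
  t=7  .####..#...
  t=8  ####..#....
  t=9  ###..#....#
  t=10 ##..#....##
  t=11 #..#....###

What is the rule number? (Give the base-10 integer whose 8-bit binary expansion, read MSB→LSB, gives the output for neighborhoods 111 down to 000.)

  ### -> #   bit 7 = 1  t=0,i=9
  ##. -> .   bit 6 = 0  t=0,i=0
  #.# -> .   bit 5 = 0  t=0,i=1
  #.. -> .   bit 4 = 0  t=0,i=6
  .## -> #   bit 3 = 1  t=0,i=2
  .#. -> .   bit 2 = 0  t=0,i=5
  ..# -> #   bit 1 = 1  t=0,i=7
  ... -> .   bit 0 = 0  t=1,i=4
  bits 10001010 = 138

138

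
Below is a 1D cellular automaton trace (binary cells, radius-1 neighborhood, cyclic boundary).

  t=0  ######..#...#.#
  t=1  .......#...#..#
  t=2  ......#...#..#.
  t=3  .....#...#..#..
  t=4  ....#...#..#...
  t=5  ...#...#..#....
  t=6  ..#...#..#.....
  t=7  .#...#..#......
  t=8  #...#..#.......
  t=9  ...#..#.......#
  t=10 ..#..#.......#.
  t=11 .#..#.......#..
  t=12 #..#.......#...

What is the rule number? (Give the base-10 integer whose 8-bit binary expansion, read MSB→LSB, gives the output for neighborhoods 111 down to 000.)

  ###|.  b7=0 t=0,i=0
  ##.|.  b6=0 t=0,i=5
  #.#|.  b5=0 t=0,i=13
  #..|.  b4=0 t=0,i=6
  .##|#  b3=1 t=0,i=14
  .#.|.  b2=0 t=0,i=8
  ..#|#  b1=1 t=0,i=7
  ...|.  b0=0 t=0,i=10
  bits 00001010 = 10

10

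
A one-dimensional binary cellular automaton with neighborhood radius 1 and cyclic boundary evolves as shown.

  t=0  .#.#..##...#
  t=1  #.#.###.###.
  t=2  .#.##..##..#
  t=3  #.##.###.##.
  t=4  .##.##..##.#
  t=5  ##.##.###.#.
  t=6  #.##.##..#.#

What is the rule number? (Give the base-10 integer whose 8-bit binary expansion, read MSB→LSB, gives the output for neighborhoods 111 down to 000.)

  ### -> .   bit 7 = 0  t=1,i=5
  ##. -> .   bit 6 = 0  t=0,i=7
  #.# -> #   bit 5 = 1  t=0,i=0
  #.. -> #   bit 4 = 1  t=0,i=4
  .## -> #   bit 3 = 1  t=0,i=6
  .#. -> .   bit 2 = 0  t=0,i=1
  ..# -> #   bit 1 = 1  t=0,i=5
  ... -> #   bit 0 = 1  t=0,i=9
  bits 00111011 = 59

59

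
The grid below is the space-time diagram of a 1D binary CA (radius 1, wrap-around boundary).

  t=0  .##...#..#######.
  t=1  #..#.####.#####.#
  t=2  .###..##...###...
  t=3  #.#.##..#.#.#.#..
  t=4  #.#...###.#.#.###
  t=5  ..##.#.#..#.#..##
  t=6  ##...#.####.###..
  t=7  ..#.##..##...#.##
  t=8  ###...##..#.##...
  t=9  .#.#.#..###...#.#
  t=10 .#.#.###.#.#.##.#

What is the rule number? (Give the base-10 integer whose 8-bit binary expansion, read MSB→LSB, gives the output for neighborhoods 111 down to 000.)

  ### -> #   bit 7 = 1  t=0,i=10
  ##. -> .   bit 6 = 0  t=0,i=2
  #.# -> .   bit 5 = 0  t=1,i=4
  #.. -> #   bit 4 = 1  t=0,i=3
  .## -> .   bit 3 = 0  t=0,i=1
  .#. -> #   bit 2 = 1  t=0,i=6
  ..# -> #   bit 1 = 1  t=0,i=0
  ... -> .   bit 0 = 0  t=0,i=4
  bits 10010110 = 150

150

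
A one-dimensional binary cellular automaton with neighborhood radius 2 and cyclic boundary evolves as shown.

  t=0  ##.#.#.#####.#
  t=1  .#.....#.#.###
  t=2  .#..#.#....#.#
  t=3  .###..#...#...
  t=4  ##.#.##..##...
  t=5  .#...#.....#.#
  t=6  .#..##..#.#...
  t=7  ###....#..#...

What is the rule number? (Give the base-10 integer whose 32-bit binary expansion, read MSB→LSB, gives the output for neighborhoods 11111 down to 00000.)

3117687453

  nb #####: next=#  (t=0,i=9, bit31=1)
  nb ####.: next=.  (t=0,i=10, bit30=0)
  nb ###.#: next=#  (t=0,i=1, bit29=1)
  nb ###..: next=#  (t=3,i=3, bit28=1)
  nb ##.##: next=#  (t=0,i=12, bit27=1)
  nb ##.#.: next=.  (t=0,i=2, bit26=0)
  nb ##..#: next=.  (t=3,i=4, bit25=0)
  nb ##...: next=#  (t=4,i=11, bit24=1)
  nb #.###: next=#  (t=0,i=7, bit23=1)
  nb #.##.: next=#  (t=4,i=5, bit22=1)
  nb #.#.#: next=.  (t=0,i=3, bit21=0)
  nb #.#..: next=#  (t=1,i=1, bit20=1)
  nb #..##: next=.  (t=4,i=8, bit19=0)
  nb #..#.: next=#  (t=2,i=3, bit18=1)
  nb #...#: next=.  (t=3,i=8, bit17=0)
  nb #....: next=.  (t=1,i=3, bit16=0)
  nb .####: next=.  (t=0,i=8, bit15=0)
  nb .###.: next=.  (t=0,i=0, bit14=0)
  nb .##.#: next=#  (t=4,i=1, bit13=1)
  nb .##..: next=.  (t=4,i=6, bit12=0)
  nb .#.##: next=.  (t=0,i=6, bit11=0)
  nb .#.#.: next=.  (t=0,i=4, bit10=0)
  nb .#..#: next=#  (t=2,i=2, bit9=1)
  nb .#...: next=.  (t=1,i=2, bit8=0)
  nb ..###: next=#  (t=3,i=1, bit7=1)
  nb ..##.: next=.  (t=4,i=0, bit6=0)
  nb ..#.#: next=.  (t=1,i=7, bit5=0)
  nb ..#..: next=#  (t=3,i=6, bit4=1)
  nb ...##: next=#  (t=3,i=0, bit3=1)
  nb ...#.: next=#  (t=1,i=6, bit2=1)
  nb ....#: next=.  (t=1,i=5, bit1=0)
  nb .....: next=#  (t=1,i=4, bit0=1)
  bits 10111001110101000010001010011101 = 3117687453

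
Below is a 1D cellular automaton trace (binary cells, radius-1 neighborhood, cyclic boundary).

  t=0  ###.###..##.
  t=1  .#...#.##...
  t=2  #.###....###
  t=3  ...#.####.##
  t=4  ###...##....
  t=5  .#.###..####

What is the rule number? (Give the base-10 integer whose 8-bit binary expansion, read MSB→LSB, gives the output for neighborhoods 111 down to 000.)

  ###|#  b7=1 t=0,i=1
  ##.|.  b6=0 t=0,i=2
  #.#|.  b5=0 t=0,i=3
  #..|#  b4=1 t=0,i=7
  .##|.  b3=0 t=0,i=0
  .#.|.  b2=0 t=1,i=1
  ..#|#  b1=1 t=0,i=8
  ...|#  b0=1 t=1,i=3
  bits 10010011 = 147

147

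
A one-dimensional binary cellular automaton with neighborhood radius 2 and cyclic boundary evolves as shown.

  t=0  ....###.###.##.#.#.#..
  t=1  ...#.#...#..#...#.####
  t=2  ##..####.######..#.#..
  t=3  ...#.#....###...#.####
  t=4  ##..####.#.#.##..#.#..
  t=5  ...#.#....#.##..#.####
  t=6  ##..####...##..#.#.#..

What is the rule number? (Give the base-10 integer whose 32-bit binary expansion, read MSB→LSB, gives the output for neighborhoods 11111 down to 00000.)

  ##### -> #   bit 31 = 1  t=2,i=11
  ####. -> .   bit 30 = 0  t=1,i=20
  ###.# -> .   bit 29 = 0  t=0,i=6
  ###.. -> .   bit 28 = 0  t=1,i=21
  ##.## -> .   bit 27 = 0  t=0,i=7
  ##.#. -> .   bit 26 = 0  t=0,i=14
  ##..# -> .   bit 25 = 0  t=2,i=2
  ##... -> #   bit 24 = 1  t=1,i=0
  #.### -> .   bit 23 = 0  t=0,i=8
  #.##. -> #   bit 22 = 1  t=0,i=12
  #.#.# -> .   bit 21 = 0  t=0,i=15
  #.#.. -> #   bit 20 = 1  t=0,i=19
  #..## -> #   bit 19 = 1  t=2,i=3
  #..#. -> #   bit 18 = 1  t=1,i=11
  #...# -> #   bit 17 = 1  t=1,i=1
  #.... -> #   bit 16 = 1  t=0,i=21
  .#### -> #   bit 15 = 1  t=1,i=19
  .###. -> #   bit 14 = 1  t=0,i=5
  .##.# -> .   bit 13 = 0  t=0,i=13
  .##.. -> .   bit 12 = 0  t=2,i=1
  .#.## -> #   bit 11 = 1  t=1,i=17
  .#.#. -> #   bit 10 = 1  t=0,i=16
  .#..# -> #   bit 9 = 1  t=1,i=10
  .#... -> #   bit 8 = 1  t=0,i=20
  ..### -> .   bit 7 = 0  t=0,i=4
  ..##. -> .   bit 6 = 0  t=2,i=0
  ..#.# -> .   bit 5 = 0  t=1,i=3
  ..#.. -> #   bit 4 = 1  t=1,i=9
  ...## -> #   bit 3 = 1  t=0,i=3
  ...#. -> .   bit 2 = 0  t=1,i=2
  ....# -> .   bit 1 = 0  t=0,i=2
  ..... -> .   bit 0 = 0  t=0,i=0
  bits 10000001010111111100111100011000 = 2170539800

2170539800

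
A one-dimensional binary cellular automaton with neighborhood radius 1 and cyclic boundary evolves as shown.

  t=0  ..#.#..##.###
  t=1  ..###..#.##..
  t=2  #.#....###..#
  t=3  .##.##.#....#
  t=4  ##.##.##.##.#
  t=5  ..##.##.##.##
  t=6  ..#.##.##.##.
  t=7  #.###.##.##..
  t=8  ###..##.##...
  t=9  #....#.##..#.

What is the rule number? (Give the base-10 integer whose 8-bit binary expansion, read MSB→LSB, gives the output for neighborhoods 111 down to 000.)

45

  ###|.  b7=0 t=0,i=11
  ##.|.  b6=0 t=0,i=8
  #.#|#  b5=1 t=0,i=3
  #..|.  b4=0 t=0,i=0
  .##|#  b3=1 t=0,i=7
  .#.|#  b2=1 t=0,i=2
  ..#|.  b1=0 t=0,i=1
  ...|#  b0=1 t=1,i=0
  bits 00101101 = 45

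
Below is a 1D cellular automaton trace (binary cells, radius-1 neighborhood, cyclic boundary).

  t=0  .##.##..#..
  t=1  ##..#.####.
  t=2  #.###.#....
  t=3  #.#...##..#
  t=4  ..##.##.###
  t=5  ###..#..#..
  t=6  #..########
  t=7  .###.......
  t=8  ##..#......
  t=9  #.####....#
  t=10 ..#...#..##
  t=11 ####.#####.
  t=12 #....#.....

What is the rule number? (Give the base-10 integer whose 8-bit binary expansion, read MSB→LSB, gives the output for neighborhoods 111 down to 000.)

30

  nb ###: next=.  (t=1,i=7, bit7=0)
  nb ##.: next=.  (t=0,i=2, bit6=0)
  nb #.#: next=.  (t=0,i=3, bit5=0)
  nb #..: next=#  (t=0,i=6, bit4=1)
  nb .##: next=#  (t=0,i=1, bit3=1)
  nb .#.: next=#  (t=0,i=8, bit2=1)
  nb ..#: next=#  (t=0,i=0, bit1=1)
  nb ...: next=.  (t=0,i=10, bit0=0)
  bits 00011110 = 30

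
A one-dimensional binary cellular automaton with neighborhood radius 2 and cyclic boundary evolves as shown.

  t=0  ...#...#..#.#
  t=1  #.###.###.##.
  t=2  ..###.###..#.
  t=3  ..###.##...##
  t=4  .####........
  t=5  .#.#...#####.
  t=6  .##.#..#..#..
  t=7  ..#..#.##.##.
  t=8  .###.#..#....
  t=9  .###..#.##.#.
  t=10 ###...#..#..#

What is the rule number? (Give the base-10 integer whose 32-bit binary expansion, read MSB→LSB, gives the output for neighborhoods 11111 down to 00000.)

  nb #####: next=.  (t=5,i=9, bit31=0)
  nb ####.: next=#  (t=4,i=3, bit30=1)
  nb ###.#: next=#  (t=1,i=4, bit29=1)
  nb ###..: next=.  (t=2,i=8, bit28=0)
  nb ##.##: next=.  (t=1,i=5, bit27=0)
  nb ##.#.: next=.  (t=1,i=12, bit26=0)
  nb ##..#: next=.  (t=2,i=9, bit25=0)
  nb ##...: next=.  (t=3,i=8, bit24=0)
  nb #.###: next=#  (t=1,i=2, bit23=1)
  nb #.##.: next=.  (t=1,i=10, bit22=0)
  nb #.#.#: next=.  (t=1,i=0, bit21=0)
  nb #.#..: next=.  (t=0,i=12, bit20=0)
  nb #..##: next=#  (t=3,i=1, bit19=1)
  nb #..#.: next=.  (t=0,i=9, bit18=0)
  nb #...#: next=.  (t=0,i=1, bit17=0)
  nb #....: next=.  (t=4,i=6, bit16=0)
  nb .####: next=.  (t=4,i=2, bit15=0)
  nb .###.: next=#  (t=1,i=3, bit14=1)
  nb .##.#: next=#  (t=1,i=11, bit13=1)
  nb .##..: next=.  (t=3,i=7, bit12=0)
  nb .#.##: next=.  (t=1,i=1, bit11=0)
  nb .#.#.: next=#  (t=0,i=11, bit10=1)
  nb .#..#: next=#  (t=0,i=8, bit9=1)
  nb .#...: next=#  (t=0,i=0, bit8=1)
  nb ..###: next=#  (t=2,i=2, bit7=1)
  nb ..##.: next=.  (t=3,i=11, bit6=0)
  nb ..#.#: next=#  (t=0,i=10, bit5=1)
  nb ..#..: next=#  (t=0,i=3, bit4=1)
  nb ...##: next=.  (t=2,i=1, bit3=0)
  nb ...#.: next=#  (t=0,i=2, bit2=1)
  nb ....#: next=.  (t=4,i=12, bit1=0)
  nb .....: next=#  (t=4,i=7, bit0=1)
  bits 01100000100010000110011110110101 = 1619552181

1619552181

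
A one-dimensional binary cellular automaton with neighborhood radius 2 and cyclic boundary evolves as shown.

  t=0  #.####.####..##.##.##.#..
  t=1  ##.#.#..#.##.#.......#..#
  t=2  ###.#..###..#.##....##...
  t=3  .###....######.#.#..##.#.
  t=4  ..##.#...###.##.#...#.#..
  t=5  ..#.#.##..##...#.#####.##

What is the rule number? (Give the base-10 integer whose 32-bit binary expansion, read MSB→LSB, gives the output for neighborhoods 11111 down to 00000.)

3053968756

  [31] ##### => #  t=3,i=10
  [30] ####. => .  t=0,i=4
  [29] ###.# => #  t=0,i=5
  [28] ###.. => #  t=0,i=10
  [27] ##.## => .  t=0,i=6
  [26] ##.#. => #  t=0,i=21
  [25] ##..# => #  t=0,i=11
  [24] ##... => .  t=2,i=16
  [23] #.### => .  t=0,i=2
  [22] #.##. => .  t=0,i=16
  [21] #.#.# => .  t=1,i=3
  [20] #.#.. => .  t=0,i=22
  [19] #..## => .  t=0,i=12
  [18] #..#. => #  t=0,i=24
  [17] #...# => #  t=2,i=23
  [16] #.... => #  t=1,i=15
  [15] .#### => #  t=0,i=3
  [14] .###. => #  t=1,i=0
  [13] .##.# => .  t=0,i=14
  [12] .##.. => #  t=2,i=15
  [11] .#.## => #  t=0,i=1
  [10] .#.#. => #  t=1,i=4
  [9] .#..# => .  t=0,i=23
  [8] .#... => #  t=1,i=14
  [7] ..### => .  t=1,i=24
  [6] ..##. => #  t=0,i=13
  [5] ..#.# => #  t=0,i=0
  [4] ..#.. => #  t=1,i=21
  [3] ...## => .  t=2,i=19
  [2] ...#. => #  t=1,i=20
  [1] ....# => .  t=1,i=19
  [0] ..... => .  t=1,i=16
  bits 10110110000001111101110101110100 = 3053968756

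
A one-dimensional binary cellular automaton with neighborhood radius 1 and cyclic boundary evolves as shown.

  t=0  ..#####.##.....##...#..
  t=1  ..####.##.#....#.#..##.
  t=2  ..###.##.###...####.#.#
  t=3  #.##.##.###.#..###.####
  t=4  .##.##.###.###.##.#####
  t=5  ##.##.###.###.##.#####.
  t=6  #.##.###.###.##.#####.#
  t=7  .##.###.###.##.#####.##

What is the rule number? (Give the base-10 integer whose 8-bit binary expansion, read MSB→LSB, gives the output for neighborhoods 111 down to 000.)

188

  ### -> #   bit 7 = 1  t=0,i=3
  ##. -> .   bit 6 = 0  t=0,i=6
  #.# -> #   bit 5 = 1  t=0,i=7
  #.. -> #   bit 4 = 1  t=0,i=10
  .## -> #   bit 3 = 1  t=0,i=2
  .#. -> #   bit 2 = 1  t=0,i=20
  ..# -> .   bit 1 = 0  t=0,i=1
  ... -> .   bit 0 = 0  t=0,i=0
  bits 10111100 = 188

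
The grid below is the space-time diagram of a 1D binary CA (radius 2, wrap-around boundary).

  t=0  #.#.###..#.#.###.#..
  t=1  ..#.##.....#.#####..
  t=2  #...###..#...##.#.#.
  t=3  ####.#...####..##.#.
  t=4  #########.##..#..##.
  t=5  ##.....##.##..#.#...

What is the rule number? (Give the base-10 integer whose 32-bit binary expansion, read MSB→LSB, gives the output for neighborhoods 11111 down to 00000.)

  [31] ##### => .  t=1,i=15
  [30] ####. => #  t=1,i=16
  [29] ###.# => #  t=0,i=15
  [28] ###.. => .  t=0,i=6
  [27] ##.## => .  t=4,i=9
  [26] ##.#. => #  t=0,i=16
  [25] ##..# => .  t=0,i=7
  [24] ##... => #  t=1,i=6
  [23] #.### => #  t=0,i=4
  [22] #.##. => #  t=1,i=4
  [21] #.#.# => #  t=0,i=2
  [20] #.#.. => #  t=0,i=17
  [19] #..## => #  t=3,i=14
  [18] #..#. => .  t=0,i=8
  [17] #...# => #  t=2,i=2
  [16] #.... => .  t=1,i=7
  [15] .#### => #  t=1,i=14
  [14] .###. => #  t=0,i=5
  [13] .##.# => .  t=2,i=14
  [12] .##.. => #  t=1,i=5
  [11] .#.## => .  t=0,i=3
  [10] .#.#. => .  t=0,i=1
  [9] .#..# => .  t=0,i=18
  [8] .#... => #  t=2,i=1
  [7] ..### => .  t=2,i=4
  [6] ..##. => .  t=2,i=13
  [5] ..#.# => .  t=0,i=0
  [4] ..#.. => #  t=2,i=9
  [3] ...## => #  t=2,i=3
  [2] ...#. => .  t=1,i=1
  [1] ....# => #  t=1,i=0
  [0] ..... => .  t=1,i=8
  bits 01100101111110101101000100011010 = 1710936346

1710936346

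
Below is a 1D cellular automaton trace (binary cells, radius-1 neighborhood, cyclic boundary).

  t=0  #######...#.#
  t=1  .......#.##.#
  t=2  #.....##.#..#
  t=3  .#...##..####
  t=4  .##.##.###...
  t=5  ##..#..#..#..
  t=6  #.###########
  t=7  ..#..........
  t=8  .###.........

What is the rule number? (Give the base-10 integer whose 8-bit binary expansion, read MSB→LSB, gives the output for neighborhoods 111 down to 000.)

30

  ### -> .   bit 7 = 0  t=0,i=0
  ##. -> .   bit 6 = 0  t=0,i=6
  #.# -> .   bit 5 = 0  t=0,i=11
  #.. -> #   bit 4 = 1  t=0,i=7
  .## -> #   bit 3 = 1  t=0,i=12
  .#. -> #   bit 2 = 1  t=0,i=10
  ..# -> #   bit 1 = 1  t=0,i=9
  ... -> .   bit 0 = 0  t=0,i=8
  bits 00011110 = 30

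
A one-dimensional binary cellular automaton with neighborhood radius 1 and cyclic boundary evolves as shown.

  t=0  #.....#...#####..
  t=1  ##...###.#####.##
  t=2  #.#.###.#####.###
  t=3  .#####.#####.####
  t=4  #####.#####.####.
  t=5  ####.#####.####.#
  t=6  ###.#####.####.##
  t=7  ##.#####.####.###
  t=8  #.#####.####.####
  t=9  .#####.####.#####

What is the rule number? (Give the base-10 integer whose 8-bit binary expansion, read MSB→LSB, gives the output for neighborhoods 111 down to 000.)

  nb ###: next=#  (t=0,i=11, bit7=1)
  nb ##.: next=.  (t=0,i=14, bit6=0)
  nb #.#: next=#  (t=1,i=8, bit5=1)
  nb #..: next=#  (t=0,i=1, bit4=1)
  nb .##: next=#  (t=0,i=10, bit3=1)
  nb .#.: next=#  (t=0,i=0, bit2=1)
  nb ..#: next=#  (t=0,i=5, bit1=1)
  nb ...: next=.  (t=0,i=2, bit0=0)
  bits 10111110 = 190

190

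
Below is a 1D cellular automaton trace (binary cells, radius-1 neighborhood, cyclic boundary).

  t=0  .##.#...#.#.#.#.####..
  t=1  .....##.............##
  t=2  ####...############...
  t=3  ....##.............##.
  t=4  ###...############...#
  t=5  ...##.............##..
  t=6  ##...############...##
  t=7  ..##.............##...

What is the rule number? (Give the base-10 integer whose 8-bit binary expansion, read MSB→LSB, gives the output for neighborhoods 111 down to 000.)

17

  nb ###: next=.  (t=0,i=17, bit7=0)
  nb ##.: next=.  (t=0,i=2, bit6=0)
  nb #.#: next=.  (t=0,i=3, bit5=0)
  nb #..: next=#  (t=0,i=5, bit4=1)
  nb .##: next=.  (t=0,i=1, bit3=0)
  nb .#.: next=.  (t=0,i=4, bit2=0)
  nb ..#: next=.  (t=0,i=0, bit1=0)
  nb ...: next=#  (t=0,i=6, bit0=1)
  bits 00010001 = 17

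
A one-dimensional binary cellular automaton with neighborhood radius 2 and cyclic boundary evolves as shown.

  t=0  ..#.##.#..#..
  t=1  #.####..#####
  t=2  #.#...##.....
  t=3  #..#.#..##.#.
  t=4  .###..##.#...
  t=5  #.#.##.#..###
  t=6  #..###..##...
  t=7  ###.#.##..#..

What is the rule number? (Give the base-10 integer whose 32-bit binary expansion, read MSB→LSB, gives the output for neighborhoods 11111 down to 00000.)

  nb #####: next=.  (t=1,i=10, bit31=0)
  nb ####.: next=.  (t=1,i=4, bit30=0)
  nb ###.#: next=#  (t=1,i=0, bit29=1)
  nb ###..: next=.  (t=1,i=5, bit28=0)
  nb ##.##: next=.  (t=1,i=1, bit27=0)
  nb ##.#.: next=.  (t=0,i=6, bit26=0)
  nb ##..#: next=#  (t=1,i=6, bit25=1)
  nb ##...: next=#  (t=2,i=8, bit24=1)
  nb #.###: next=#  (t=1,i=2, bit23=1)
  nb #.##.: next=#  (t=0,i=4, bit22=1)
  nb #.#.#: next=.  (t=3,i=11, bit21=0)
  nb #.#..: next=.  (t=0,i=7, bit20=0)
  nb #..##: next=#  (t=1,i=7, bit19=1)
  nb #..#.: next=#  (t=0,i=9, bit18=1)
  nb #...#: next=.  (t=2,i=4, bit17=0)
  nb #....: next=#  (t=0,i=12, bit16=1)
  nb .####: next=.  (t=1,i=3, bit15=0)
  nb .###.: next=#  (t=4,i=2, bit14=1)
  nb .##.#: next=#  (t=0,i=5, bit13=1)
  nb .##..: next=.  (t=2,i=7, bit12=0)
  nb .#.##: next=#  (t=0,i=3, bit11=1)
  nb .#.#.: next=.  (t=2,i=1, bit10=0)
  nb .#..#: next=#  (t=0,i=8, bit9=1)
  nb .#...: next=#  (t=0,i=11, bit8=1)
  nb ..###: next=.  (t=1,i=8, bit7=0)
  nb ..##.: next=.  (t=2,i=6, bit6=0)
  nb ..#.#: next=#  (t=0,i=2, bit5=1)
  nb ..#..: next=#  (t=0,i=10, bit4=1)
  nb ...##: next=#  (t=2,i=5, bit3=1)
  nb ...#.: next=.  (t=0,i=1, bit2=0)
  nb ....#: next=#  (t=0,i=0, bit1=1)
  nb .....: next=.  (t=2,i=10, bit0=0)
  bits 00100011110011010110101100111010 = 600664890

600664890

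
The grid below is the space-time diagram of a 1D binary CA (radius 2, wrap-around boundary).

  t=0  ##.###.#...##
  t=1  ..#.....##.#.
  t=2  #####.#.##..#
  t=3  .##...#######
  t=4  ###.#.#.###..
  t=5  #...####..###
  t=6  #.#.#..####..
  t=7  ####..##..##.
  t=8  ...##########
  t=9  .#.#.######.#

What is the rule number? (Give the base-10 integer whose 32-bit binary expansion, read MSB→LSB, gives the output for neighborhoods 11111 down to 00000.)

  #####|#  b31=1 t=2,i=1
  ####.|.  b30=0 t=0,i=0
  ###.#|.  b29=0 t=0,i=1
  ###..|#  b28=1 t=4,i=10
  ##.##|#  b27=1 t=0,i=2
  ##.#.|.  b26=0 t=0,i=6
  ##..#|#  b25=1 t=2,i=10
  ##...|.  b24=0 t=3,i=3
  #.###|.  b23=0 t=0,i=3
  #.##.|#  b22=1 t=2,i=8
  #.#.#|#  b21=1 t=2,i=6
  #.#..|.  b20=0 t=0,i=7
  #..##|#  b19=1 t=2,i=11
  #..#.|.  b18=0 t=6,i=12
  #...#|#  b17=1 t=0,i=9
  #....|#  b16=1 t=1,i=4
  .####|.  b15=0 t=0,i=12
  .###.|.  b14=0 t=0,i=4
  .##.#|#  b13=1 t=1,i=9
  .##..|#  b12=1 t=2,i=9
  .#.##|#  b11=1 t=2,i=7
  .#.#.|#  b10=1 t=4,i=5
  .#..#|.  b9=0 t=6,i=5
  .#...|#  b8=1 t=0,i=8
  ..###|#  b7=1 t=0,i=11
  ..##.|#  b6=1 t=1,i=8
  ..#.#|#  b5=1 t=6,i=0
  ..#..|#  b4=1 t=1,i=2
  ...##|.  b3=0 t=0,i=10
  ...#.|#  b2=1 t=1,i=1
  ....#|#  b1=1 t=1,i=6
  .....|.  b0=0 t=1,i=5
  bits 10011010011010110011110111110110 = 2590719478

2590719478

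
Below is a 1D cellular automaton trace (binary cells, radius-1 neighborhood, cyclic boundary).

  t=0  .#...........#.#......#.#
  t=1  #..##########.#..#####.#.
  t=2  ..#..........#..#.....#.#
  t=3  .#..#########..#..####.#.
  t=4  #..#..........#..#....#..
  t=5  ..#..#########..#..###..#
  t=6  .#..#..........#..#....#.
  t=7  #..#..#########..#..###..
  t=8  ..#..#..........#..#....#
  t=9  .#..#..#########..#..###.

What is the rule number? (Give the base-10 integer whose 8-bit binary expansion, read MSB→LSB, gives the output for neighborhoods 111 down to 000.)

  [7] ### => .  t=1,i=4
  [6] ##. => .  t=1,i=12
  [5] #.# => #  t=0,i=0
  [4] #.. => .  t=0,i=2
  [3] .## => .  t=1,i=3
  [2] .#. => .  t=0,i=1
  [1] ..# => #  t=0,i=12
  [0] ... => #  t=0,i=3
  bits 00100011 = 35

35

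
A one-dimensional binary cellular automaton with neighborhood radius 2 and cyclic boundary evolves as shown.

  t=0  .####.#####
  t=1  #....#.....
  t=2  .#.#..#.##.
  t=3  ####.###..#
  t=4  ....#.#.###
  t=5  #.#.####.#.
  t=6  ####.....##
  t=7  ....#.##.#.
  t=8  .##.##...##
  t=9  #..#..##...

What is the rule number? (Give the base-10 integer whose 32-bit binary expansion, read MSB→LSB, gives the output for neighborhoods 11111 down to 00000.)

  nb #####: next=.  (t=0,i=8, bit31=0)
  nb ####.: next=.  (t=0,i=3, bit30=0)
  nb ###.#: next=.  (t=0,i=4, bit29=0)
  nb ###..: next=.  (t=3,i=7, bit28=0)
  nb ##.##: next=#  (t=0,i=0, bit27=1)
  nb ##.#.: next=.  (t=5,i=8, bit26=0)
  nb ##..#: next=#  (t=2,i=10, bit25=1)
  nb ##...: next=#  (t=4,i=0, bit24=1)
  nb #.###: next=.  (t=0,i=1, bit23=0)
  nb #.##.: next=.  (t=2,i=8, bit22=0)
  nb #.#.#: next=#  (t=4,i=6, bit21=1)
  nb #.#..: next=#  (t=2,i=3, bit20=1)
  nb #..##: next=#  (t=3,i=9, bit19=1)
  nb #..#.: next=#  (t=2,i=0, bit18=1)
  nb #...#: next=#  (t=8,i=7, bit17=1)
  nb #....: next=.  (t=1,i=2, bit16=0)
  nb .####: next=.  (t=0,i=2, bit15=0)
  nb .###.: next=#  (t=3,i=6, bit14=1)
  nb .##.#: next=.  (t=7,i=7, bit13=0)
  nb .##..: next=.  (t=2,i=9, bit12=0)
  nb .#.##: next=#  (t=2,i=7, bit11=1)
  nb .#.#.: next=#  (t=2,i=2, bit10=1)
  nb .#..#: next=.  (t=2,i=4, bit9=0)
  nb .#...: next=#  (t=1,i=1, bit8=1)
  nb ..###: next=#  (t=3,i=10, bit7=1)
  nb ..##.: next=.  (t=8,i=9, bit6=0)
  nb ..#.#: next=#  (t=2,i=1, bit5=1)
  nb ..#..: next=.  (t=1,i=0, bit4=0)
  nb ...##: next=.  (t=6,i=8, bit3=0)
  nb ...#.: next=.  (t=1,i=4, bit2=0)
  nb ....#: next=#  (t=1,i=3, bit1=1)
  nb .....: next=#  (t=1,i=8, bit0=1)
  bits 00001011001111100100110110100011 = 188632483

188632483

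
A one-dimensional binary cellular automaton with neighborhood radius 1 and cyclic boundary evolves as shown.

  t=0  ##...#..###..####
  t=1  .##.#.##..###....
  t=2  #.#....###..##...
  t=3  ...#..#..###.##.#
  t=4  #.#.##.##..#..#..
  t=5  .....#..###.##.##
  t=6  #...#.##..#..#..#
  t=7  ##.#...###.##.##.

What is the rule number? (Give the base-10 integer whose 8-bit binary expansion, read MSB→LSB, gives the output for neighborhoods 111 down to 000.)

  ### -> .   bit 7 = 0  t=0,i=0
  ##. -> #   bit 6 = 1  t=0,i=1
  #.# -> .   bit 5 = 0  t=1,i=3
  #.. -> #   bit 4 = 1  t=0,i=2
  .## -> .   bit 3 = 0  t=0,i=8
  .#. -> .   bit 2 = 0  t=0,i=5
  ..# -> #   bit 1 = 1  t=0,i=4
  ... -> .   bit 0 = 0  t=0,i=3
  bits 01010010 = 82

82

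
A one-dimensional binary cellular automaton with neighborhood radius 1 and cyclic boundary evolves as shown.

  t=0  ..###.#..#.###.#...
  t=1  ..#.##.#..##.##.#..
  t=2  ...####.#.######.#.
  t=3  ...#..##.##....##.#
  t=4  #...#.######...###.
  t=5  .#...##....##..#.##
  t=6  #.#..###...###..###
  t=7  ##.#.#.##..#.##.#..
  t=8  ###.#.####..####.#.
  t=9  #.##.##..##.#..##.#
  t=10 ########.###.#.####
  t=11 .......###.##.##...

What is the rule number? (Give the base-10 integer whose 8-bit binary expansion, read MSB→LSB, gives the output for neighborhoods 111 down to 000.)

120

  nb ###: next=.  (t=0,i=3, bit7=0)
  nb ##.: next=#  (t=0,i=4, bit6=1)
  nb #.#: next=#  (t=0,i=5, bit5=1)
  nb #..: next=#  (t=0,i=7, bit4=1)
  nb .##: next=#  (t=0,i=2, bit3=1)
  nb .#.: next=.  (t=0,i=6, bit2=0)
  nb ..#: next=.  (t=0,i=1, bit1=0)
  nb ...: next=.  (t=0,i=0, bit0=0)
  bits 01111000 = 120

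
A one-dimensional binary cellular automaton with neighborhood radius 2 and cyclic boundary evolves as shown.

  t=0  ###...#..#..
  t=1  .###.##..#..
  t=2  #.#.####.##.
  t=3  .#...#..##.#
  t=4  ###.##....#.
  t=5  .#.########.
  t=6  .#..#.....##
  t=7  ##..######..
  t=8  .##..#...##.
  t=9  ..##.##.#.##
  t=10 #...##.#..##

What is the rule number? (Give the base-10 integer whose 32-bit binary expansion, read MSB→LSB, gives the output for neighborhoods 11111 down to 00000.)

525456703

  #####|.  b31=0 t=5,i=5
  ####.|.  b30=0 t=2,i=6
  ###.#|.  b29=0 t=1,i=3
  ###..|#  b28=1 t=0,i=2
  ##.##|#  b27=1 t=1,i=4
  ##.#.|#  b26=1 t=2,i=11
  ##..#|#  b25=1 t=1,i=7
  ##...|#  b24=1 t=0,i=3
  #.###|.  b23=0 t=2,i=4
  #.##.|#  b22=1 t=1,i=5
  #.#.#|.  b21=0 t=2,i=0
  #.#..|#  b20=1 t=3,i=1
  #..##|.  b19=0 t=0,i=11
  #..#.|.  b18=0 t=0,i=8
  #...#|.  b17=0 t=0,i=4
  #....|#  b16=1 t=4,i=7
  .####|#  b15=1 t=2,i=5
  .###.|#  b14=1 t=0,i=1
  .##.#|.  b13=0 t=2,i=10
  .##..|#  b12=1 t=1,i=6
  .#.##|.  b11=0 t=2,i=3
  .#.#.|#  b10=1 t=2,i=1
  .#..#|.  b9=0 t=0,i=7
  .#...|#  b8=1 t=1,i=10
  ..###|.  b7=0 t=0,i=0
  ..##.|.  b6=0 t=3,i=8
  ..#.#|#  b5=1 t=4,i=10
  ..#..|#  b4=1 t=0,i=6
  ...##|#  b3=1 t=1,i=0
  ...#.|#  b2=1 t=0,i=5
  ....#|#  b1=1 t=4,i=8
  .....|#  b0=1 t=6,i=7
  bits 00011111010100011101010100111111 = 525456703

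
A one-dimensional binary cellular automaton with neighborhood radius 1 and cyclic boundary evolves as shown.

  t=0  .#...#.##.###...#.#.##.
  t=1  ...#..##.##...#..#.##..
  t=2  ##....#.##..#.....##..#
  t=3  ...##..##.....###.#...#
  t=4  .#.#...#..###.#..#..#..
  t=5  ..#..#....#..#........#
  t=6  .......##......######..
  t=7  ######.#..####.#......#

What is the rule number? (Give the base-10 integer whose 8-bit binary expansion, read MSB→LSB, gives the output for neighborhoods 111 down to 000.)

  nb ###: next=.  (t=0,i=11, bit7=0)
  nb ##.: next=.  (t=0,i=8, bit6=0)
  nb #.#: next=#  (t=0,i=6, bit5=1)
  nb #..: next=.  (t=0,i=2, bit4=0)
  nb .##: next=#  (t=0,i=7, bit3=1)
  nb .#.: next=.  (t=0,i=1, bit2=0)
  nb ..#: next=.  (t=0,i=0, bit1=0)
  nb ...: next=#  (t=0,i=3, bit0=1)
  bits 00101001 = 41

41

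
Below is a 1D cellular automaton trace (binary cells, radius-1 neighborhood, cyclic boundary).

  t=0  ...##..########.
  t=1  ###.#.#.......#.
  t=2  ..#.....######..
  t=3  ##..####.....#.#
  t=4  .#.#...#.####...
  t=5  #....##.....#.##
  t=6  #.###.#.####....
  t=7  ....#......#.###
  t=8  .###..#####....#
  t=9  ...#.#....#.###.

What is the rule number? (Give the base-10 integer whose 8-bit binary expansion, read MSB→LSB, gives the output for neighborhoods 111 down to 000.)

  nb ###: next=.  (t=0,i=8, bit7=0)
  nb ##.: next=#  (t=0,i=4, bit6=1)
  nb #.#: next=.  (t=1,i=3, bit5=0)
  nb #..: next=.  (t=0,i=5, bit4=0)
  nb .##: next=.  (t=0,i=3, bit3=0)
  nb .#.: next=.  (t=1,i=4, bit2=0)
  nb ..#: next=#  (t=0,i=2, bit1=1)
  nb ...: next=#  (t=0,i=0, bit0=1)
  bits 01000011 = 67

67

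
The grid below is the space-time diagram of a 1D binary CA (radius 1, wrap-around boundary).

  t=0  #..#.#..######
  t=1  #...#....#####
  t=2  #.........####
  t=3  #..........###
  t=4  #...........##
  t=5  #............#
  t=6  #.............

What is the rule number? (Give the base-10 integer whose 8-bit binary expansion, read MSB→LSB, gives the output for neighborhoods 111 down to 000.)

  nb ###: next=#  (t=0,i=9, bit7=1)
  nb ##.: next=#  (t=0,i=0, bit6=1)
  nb #.#: next=#  (t=0,i=4, bit5=1)
  nb #..: next=.  (t=0,i=1, bit4=0)
  nb .##: next=.  (t=0,i=8, bit3=0)
  nb .#.: next=.  (t=0,i=3, bit2=0)
  nb ..#: next=.  (t=0,i=2, bit1=0)
  nb ...: next=.  (t=1,i=2, bit0=0)
  bits 11100000 = 224

224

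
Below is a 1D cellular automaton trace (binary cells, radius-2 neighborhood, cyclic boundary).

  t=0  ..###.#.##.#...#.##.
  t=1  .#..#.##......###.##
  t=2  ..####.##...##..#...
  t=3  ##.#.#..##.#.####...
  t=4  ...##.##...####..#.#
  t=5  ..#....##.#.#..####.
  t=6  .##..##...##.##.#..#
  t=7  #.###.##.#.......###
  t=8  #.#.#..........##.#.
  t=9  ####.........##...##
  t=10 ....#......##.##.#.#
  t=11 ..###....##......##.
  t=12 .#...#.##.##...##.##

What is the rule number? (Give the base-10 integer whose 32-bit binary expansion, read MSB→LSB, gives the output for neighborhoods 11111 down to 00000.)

598515262

  nb #####: next=.  (t=9,i=0, bit31=0)
  nb ####.: next=.  (t=2,i=4, bit30=0)
  nb ###.#: next=#  (t=0,i=4, bit29=1)
  nb ###..: next=.  (t=3,i=16, bit28=0)
  nb ##.##: next=.  (t=1,i=17, bit27=0)
  nb ##.#.: next=.  (t=0,i=5, bit26=0)
  nb ##..#: next=#  (t=2,i=14, bit25=1)
  nb ##...: next=#  (t=0,i=19, bit24=1)
  nb #.###: next=#  (t=3,i=13, bit23=1)
  nb #.##.: next=.  (t=0,i=8, bit22=0)
  nb #.#.#: next=#  (t=0,i=6, bit21=1)
  nb #.#..: next=.  (t=0,i=11, bit20=0)
  nb #..##: next=#  (t=3,i=7, bit19=1)
  nb #..#.: next=#  (t=1,i=3, bit18=1)
  nb #...#: next=.  (t=0,i=0, bit17=0)
  nb #....: next=.  (t=1,i=9, bit16=0)
  nb .####: next=#  (t=2,i=3, bit15=1)
  nb .###.: next=.  (t=0,i=3, bit14=0)
  nb .##.#: next=.  (t=0,i=9, bit13=0)
  nb .##..: next=#  (t=0,i=18, bit12=1)
  nb .#.##: next=#  (t=0,i=7, bit11=1)
  nb .#.#.: next=#  (t=3,i=4, bit10=1)
  nb .#..#: next=#  (t=1,i=2, bit9=1)
  nb .#...: next=.  (t=0,i=12, bit8=0)
  nb ..###: next=.  (t=0,i=2, bit7=0)
  nb ..##.: next=.  (t=2,i=12, bit6=0)
  nb ..#.#: next=#  (t=0,i=15, bit5=1)
  nb ..#..: next=#  (t=2,i=16, bit4=1)
  nb ...##: next=#  (t=0,i=1, bit3=1)
  nb ...#.: next=#  (t=0,i=14, bit2=1)
  nb ....#: next=#  (t=1,i=12, bit1=1)
  nb .....: next=.  (t=1,i=10, bit0=0)
  bits 00100011101011001001111000111110 = 598515262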